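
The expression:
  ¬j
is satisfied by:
  {j: False}


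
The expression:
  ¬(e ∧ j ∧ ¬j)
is always true.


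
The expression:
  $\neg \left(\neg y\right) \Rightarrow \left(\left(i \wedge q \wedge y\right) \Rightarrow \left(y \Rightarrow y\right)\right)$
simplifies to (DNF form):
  $\text{True}$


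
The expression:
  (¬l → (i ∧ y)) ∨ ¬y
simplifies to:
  i ∨ l ∨ ¬y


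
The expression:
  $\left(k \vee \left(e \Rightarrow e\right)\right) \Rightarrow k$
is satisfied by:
  {k: True}


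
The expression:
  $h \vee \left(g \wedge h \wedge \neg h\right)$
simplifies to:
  $h$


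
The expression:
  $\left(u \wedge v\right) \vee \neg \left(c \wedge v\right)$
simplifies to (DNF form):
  $u \vee \neg c \vee \neg v$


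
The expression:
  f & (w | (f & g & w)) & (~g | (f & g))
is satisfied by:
  {w: True, f: True}


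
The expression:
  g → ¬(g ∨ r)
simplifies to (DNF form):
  ¬g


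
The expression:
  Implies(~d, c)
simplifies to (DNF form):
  c | d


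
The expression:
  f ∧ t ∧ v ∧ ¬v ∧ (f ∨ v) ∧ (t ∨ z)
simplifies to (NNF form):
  False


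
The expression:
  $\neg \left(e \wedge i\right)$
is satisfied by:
  {e: False, i: False}
  {i: True, e: False}
  {e: True, i: False}


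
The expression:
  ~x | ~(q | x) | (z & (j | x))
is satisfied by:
  {z: True, x: False}
  {x: False, z: False}
  {x: True, z: True}


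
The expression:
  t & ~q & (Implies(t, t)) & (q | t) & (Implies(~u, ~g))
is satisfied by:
  {t: True, u: True, q: False, g: False}
  {t: True, q: False, g: False, u: False}
  {t: True, u: True, g: True, q: False}


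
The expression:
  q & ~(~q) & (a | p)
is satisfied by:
  {a: True, p: True, q: True}
  {a: True, q: True, p: False}
  {p: True, q: True, a: False}


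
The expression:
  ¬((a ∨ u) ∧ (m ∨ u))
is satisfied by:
  {u: False, m: False, a: False}
  {a: True, u: False, m: False}
  {m: True, u: False, a: False}


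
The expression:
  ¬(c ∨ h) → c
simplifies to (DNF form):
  c ∨ h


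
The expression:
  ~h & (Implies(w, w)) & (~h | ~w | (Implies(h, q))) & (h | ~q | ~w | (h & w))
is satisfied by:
  {h: False, w: False, q: False}
  {q: True, h: False, w: False}
  {w: True, h: False, q: False}


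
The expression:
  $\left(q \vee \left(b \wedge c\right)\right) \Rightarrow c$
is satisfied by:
  {c: True, q: False}
  {q: False, c: False}
  {q: True, c: True}


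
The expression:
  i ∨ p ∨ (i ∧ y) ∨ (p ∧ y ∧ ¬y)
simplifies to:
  i ∨ p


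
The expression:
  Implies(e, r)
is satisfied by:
  {r: True, e: False}
  {e: False, r: False}
  {e: True, r: True}


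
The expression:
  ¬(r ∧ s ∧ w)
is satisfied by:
  {s: False, w: False, r: False}
  {r: True, s: False, w: False}
  {w: True, s: False, r: False}
  {r: True, w: True, s: False}
  {s: True, r: False, w: False}
  {r: True, s: True, w: False}
  {w: True, s: True, r: False}


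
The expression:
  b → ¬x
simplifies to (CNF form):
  ¬b ∨ ¬x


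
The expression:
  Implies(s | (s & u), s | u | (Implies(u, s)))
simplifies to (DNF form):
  True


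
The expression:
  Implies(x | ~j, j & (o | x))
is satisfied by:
  {j: True}


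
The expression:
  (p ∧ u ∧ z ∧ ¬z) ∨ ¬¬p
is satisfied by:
  {p: True}


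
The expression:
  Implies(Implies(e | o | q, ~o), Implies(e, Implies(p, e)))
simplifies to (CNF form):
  True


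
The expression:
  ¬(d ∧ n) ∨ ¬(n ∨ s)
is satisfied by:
  {d: False, n: False}
  {n: True, d: False}
  {d: True, n: False}


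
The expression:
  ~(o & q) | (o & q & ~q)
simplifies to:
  ~o | ~q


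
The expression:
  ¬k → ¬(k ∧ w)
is always true.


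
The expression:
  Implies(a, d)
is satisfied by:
  {d: True, a: False}
  {a: False, d: False}
  {a: True, d: True}


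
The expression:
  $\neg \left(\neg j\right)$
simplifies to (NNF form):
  $j$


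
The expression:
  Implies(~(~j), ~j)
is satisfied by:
  {j: False}


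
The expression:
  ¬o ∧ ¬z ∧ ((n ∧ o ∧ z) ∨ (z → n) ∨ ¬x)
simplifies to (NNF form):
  ¬o ∧ ¬z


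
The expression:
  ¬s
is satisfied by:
  {s: False}


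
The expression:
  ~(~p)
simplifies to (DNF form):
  p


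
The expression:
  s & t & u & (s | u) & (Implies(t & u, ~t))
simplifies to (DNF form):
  False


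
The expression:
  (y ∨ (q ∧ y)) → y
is always true.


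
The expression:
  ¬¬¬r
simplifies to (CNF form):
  ¬r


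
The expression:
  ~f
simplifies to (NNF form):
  ~f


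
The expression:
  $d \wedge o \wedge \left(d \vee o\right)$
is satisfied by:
  {d: True, o: True}


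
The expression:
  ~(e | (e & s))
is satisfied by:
  {e: False}


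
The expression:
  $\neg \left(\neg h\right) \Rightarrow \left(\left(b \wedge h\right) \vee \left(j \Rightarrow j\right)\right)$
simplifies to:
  $\text{True}$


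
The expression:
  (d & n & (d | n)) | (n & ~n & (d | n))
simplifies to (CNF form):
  d & n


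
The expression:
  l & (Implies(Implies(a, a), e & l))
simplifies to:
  e & l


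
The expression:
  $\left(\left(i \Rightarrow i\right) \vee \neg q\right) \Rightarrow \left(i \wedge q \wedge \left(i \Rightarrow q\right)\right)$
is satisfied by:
  {i: True, q: True}


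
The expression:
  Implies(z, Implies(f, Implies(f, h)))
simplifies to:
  h | ~f | ~z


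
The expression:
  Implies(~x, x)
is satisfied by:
  {x: True}


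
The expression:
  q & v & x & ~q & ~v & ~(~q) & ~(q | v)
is never true.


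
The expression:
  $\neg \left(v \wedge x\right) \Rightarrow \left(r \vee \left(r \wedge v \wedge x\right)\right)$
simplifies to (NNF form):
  $r \vee \left(v \wedge x\right)$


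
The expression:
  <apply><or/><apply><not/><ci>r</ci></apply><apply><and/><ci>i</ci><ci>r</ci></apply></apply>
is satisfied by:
  {i: True, r: False}
  {r: False, i: False}
  {r: True, i: True}


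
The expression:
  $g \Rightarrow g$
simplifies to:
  $\text{True}$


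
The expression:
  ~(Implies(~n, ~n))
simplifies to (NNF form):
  False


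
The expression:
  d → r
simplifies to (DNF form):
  r ∨ ¬d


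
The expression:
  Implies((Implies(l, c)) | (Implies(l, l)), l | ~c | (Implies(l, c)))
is always true.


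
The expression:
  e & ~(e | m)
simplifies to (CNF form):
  False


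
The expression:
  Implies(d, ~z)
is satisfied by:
  {z: False, d: False}
  {d: True, z: False}
  {z: True, d: False}


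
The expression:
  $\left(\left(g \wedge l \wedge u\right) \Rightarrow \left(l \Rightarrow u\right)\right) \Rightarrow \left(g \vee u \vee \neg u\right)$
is always true.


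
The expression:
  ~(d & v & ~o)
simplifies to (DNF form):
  o | ~d | ~v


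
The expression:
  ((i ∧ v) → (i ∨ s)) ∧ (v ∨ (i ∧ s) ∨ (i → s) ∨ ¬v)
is always true.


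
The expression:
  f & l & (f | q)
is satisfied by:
  {f: True, l: True}


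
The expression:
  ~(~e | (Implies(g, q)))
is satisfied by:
  {e: True, g: True, q: False}


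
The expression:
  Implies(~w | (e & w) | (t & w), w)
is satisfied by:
  {w: True}


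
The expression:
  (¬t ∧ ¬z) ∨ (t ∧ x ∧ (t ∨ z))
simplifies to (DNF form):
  (t ∧ x) ∨ (¬t ∧ ¬z)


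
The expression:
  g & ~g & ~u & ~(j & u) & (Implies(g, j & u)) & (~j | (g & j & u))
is never true.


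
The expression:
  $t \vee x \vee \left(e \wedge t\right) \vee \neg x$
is always true.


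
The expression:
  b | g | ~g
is always true.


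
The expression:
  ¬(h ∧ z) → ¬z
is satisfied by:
  {h: True, z: False}
  {z: False, h: False}
  {z: True, h: True}


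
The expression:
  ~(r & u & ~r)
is always true.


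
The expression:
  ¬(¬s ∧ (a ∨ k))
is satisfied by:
  {s: True, a: False, k: False}
  {s: True, k: True, a: False}
  {s: True, a: True, k: False}
  {s: True, k: True, a: True}
  {k: False, a: False, s: False}


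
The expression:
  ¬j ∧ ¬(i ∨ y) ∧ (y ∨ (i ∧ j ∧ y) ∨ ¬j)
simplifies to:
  ¬i ∧ ¬j ∧ ¬y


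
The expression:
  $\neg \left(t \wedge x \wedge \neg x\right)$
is always true.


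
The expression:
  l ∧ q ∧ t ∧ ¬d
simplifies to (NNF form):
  l ∧ q ∧ t ∧ ¬d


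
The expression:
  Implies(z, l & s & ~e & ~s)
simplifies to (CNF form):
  ~z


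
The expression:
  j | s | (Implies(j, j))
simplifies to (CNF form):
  True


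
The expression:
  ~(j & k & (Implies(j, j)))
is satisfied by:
  {k: False, j: False}
  {j: True, k: False}
  {k: True, j: False}


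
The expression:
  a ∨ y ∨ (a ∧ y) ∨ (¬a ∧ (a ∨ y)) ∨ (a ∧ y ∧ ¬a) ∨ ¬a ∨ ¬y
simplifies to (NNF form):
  True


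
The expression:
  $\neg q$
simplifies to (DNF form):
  $\neg q$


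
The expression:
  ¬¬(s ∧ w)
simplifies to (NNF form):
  s ∧ w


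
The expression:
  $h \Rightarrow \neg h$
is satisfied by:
  {h: False}


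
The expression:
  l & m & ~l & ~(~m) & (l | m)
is never true.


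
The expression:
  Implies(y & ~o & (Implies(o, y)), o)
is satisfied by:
  {o: True, y: False}
  {y: False, o: False}
  {y: True, o: True}


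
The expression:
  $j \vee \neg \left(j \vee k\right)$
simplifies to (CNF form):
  $j \vee \neg k$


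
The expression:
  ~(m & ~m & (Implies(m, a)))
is always true.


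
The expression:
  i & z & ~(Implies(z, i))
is never true.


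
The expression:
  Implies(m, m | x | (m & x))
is always true.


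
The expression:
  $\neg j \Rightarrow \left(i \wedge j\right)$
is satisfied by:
  {j: True}


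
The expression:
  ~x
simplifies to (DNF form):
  ~x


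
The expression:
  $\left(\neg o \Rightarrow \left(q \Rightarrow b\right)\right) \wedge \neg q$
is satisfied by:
  {q: False}


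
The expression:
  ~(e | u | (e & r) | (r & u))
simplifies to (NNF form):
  ~e & ~u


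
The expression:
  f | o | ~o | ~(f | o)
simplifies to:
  True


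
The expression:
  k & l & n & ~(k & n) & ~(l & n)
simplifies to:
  False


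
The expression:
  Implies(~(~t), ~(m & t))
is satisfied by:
  {m: False, t: False}
  {t: True, m: False}
  {m: True, t: False}


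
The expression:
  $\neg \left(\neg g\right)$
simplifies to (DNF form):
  $g$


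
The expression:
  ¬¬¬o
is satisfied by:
  {o: False}


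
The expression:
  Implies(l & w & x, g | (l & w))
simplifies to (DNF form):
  True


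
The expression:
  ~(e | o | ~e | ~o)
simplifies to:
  False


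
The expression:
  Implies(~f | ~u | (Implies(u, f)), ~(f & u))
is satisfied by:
  {u: False, f: False}
  {f: True, u: False}
  {u: True, f: False}


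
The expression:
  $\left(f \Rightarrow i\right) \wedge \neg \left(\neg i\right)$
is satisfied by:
  {i: True}


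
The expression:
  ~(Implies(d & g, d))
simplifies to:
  False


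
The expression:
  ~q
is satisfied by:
  {q: False}


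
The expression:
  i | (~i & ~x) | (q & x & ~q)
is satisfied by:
  {i: True, x: False}
  {x: False, i: False}
  {x: True, i: True}


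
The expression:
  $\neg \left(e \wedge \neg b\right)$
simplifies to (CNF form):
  $b \vee \neg e$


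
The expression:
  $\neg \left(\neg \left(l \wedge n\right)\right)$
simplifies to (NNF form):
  $l \wedge n$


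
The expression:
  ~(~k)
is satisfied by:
  {k: True}


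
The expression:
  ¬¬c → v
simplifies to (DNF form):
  v ∨ ¬c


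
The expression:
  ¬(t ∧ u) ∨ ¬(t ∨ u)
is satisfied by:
  {u: False, t: False}
  {t: True, u: False}
  {u: True, t: False}


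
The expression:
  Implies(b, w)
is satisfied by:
  {w: True, b: False}
  {b: False, w: False}
  {b: True, w: True}


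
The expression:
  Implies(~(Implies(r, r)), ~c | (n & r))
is always true.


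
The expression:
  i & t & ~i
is never true.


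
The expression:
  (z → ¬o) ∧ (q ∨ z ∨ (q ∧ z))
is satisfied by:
  {q: True, o: False, z: False}
  {z: True, o: False, q: True}
  {z: True, o: False, q: False}
  {q: True, o: True, z: False}


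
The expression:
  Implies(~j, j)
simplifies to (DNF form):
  j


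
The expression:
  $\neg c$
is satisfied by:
  {c: False}


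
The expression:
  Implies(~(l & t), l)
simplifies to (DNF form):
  l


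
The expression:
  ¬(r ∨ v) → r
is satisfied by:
  {r: True, v: True}
  {r: True, v: False}
  {v: True, r: False}


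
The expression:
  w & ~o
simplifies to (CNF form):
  w & ~o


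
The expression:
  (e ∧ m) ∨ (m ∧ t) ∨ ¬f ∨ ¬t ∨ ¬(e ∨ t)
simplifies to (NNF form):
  m ∨ ¬f ∨ ¬t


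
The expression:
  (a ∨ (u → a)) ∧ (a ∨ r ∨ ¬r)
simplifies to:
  a ∨ ¬u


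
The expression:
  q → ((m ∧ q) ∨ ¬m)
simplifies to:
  True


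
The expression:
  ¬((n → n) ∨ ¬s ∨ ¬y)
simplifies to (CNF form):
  False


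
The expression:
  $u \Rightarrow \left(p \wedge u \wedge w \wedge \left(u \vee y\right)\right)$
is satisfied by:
  {w: True, p: True, u: False}
  {w: True, p: False, u: False}
  {p: True, w: False, u: False}
  {w: False, p: False, u: False}
  {w: True, u: True, p: True}


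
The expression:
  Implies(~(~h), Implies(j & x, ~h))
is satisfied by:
  {h: False, x: False, j: False}
  {j: True, h: False, x: False}
  {x: True, h: False, j: False}
  {j: True, x: True, h: False}
  {h: True, j: False, x: False}
  {j: True, h: True, x: False}
  {x: True, h: True, j: False}


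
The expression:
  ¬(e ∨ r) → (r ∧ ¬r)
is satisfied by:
  {r: True, e: True}
  {r: True, e: False}
  {e: True, r: False}


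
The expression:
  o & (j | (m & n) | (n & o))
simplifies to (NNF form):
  o & (j | n)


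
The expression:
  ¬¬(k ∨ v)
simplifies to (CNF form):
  k ∨ v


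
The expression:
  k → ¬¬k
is always true.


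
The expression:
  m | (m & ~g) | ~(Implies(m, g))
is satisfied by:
  {m: True}


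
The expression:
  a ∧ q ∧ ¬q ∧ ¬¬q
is never true.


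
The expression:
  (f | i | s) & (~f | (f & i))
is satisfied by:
  {i: True, s: True, f: False}
  {i: True, f: False, s: False}
  {i: True, s: True, f: True}
  {i: True, f: True, s: False}
  {s: True, f: False, i: False}


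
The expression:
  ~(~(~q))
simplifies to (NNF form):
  ~q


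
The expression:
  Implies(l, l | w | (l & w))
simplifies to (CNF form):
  True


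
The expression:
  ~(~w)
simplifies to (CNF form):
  w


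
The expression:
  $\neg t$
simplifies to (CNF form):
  $\neg t$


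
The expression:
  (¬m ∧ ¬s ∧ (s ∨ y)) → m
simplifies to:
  m ∨ s ∨ ¬y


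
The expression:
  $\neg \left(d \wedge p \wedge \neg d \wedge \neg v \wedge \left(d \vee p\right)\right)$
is always true.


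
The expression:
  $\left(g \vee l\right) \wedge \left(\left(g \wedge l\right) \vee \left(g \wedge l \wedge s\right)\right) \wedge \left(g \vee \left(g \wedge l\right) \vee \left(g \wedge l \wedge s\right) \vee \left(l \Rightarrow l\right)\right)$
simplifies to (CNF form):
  $g \wedge l$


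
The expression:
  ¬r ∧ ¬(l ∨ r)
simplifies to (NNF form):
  ¬l ∧ ¬r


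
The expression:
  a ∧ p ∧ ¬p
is never true.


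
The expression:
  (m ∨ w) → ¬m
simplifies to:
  ¬m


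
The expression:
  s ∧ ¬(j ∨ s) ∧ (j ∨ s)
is never true.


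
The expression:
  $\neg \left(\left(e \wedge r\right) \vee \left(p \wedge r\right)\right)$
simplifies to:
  $\left(\neg e \wedge \neg p\right) \vee \neg r$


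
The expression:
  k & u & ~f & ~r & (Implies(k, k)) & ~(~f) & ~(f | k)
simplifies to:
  False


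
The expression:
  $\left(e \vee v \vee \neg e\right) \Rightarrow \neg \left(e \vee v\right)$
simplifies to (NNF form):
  $\neg e \wedge \neg v$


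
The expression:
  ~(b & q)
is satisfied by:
  {q: False, b: False}
  {b: True, q: False}
  {q: True, b: False}


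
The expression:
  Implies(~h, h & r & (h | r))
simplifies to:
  h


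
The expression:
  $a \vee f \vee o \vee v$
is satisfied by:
  {a: True, o: True, v: True, f: True}
  {a: True, o: True, v: True, f: False}
  {a: True, o: True, f: True, v: False}
  {a: True, o: True, f: False, v: False}
  {a: True, v: True, f: True, o: False}
  {a: True, v: True, f: False, o: False}
  {a: True, v: False, f: True, o: False}
  {a: True, v: False, f: False, o: False}
  {o: True, v: True, f: True, a: False}
  {o: True, v: True, f: False, a: False}
  {o: True, f: True, v: False, a: False}
  {o: True, f: False, v: False, a: False}
  {v: True, f: True, o: False, a: False}
  {v: True, o: False, f: False, a: False}
  {f: True, o: False, v: False, a: False}


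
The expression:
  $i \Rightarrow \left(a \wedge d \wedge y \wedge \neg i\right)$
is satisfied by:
  {i: False}


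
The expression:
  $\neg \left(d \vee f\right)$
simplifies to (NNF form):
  $\neg d \wedge \neg f$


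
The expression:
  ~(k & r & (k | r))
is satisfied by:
  {k: False, r: False}
  {r: True, k: False}
  {k: True, r: False}


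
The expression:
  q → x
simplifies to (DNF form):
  x ∨ ¬q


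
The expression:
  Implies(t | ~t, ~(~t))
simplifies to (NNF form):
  t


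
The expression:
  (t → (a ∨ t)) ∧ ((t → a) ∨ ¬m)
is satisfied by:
  {a: True, m: False, t: False}
  {m: False, t: False, a: False}
  {a: True, t: True, m: False}
  {t: True, m: False, a: False}
  {a: True, m: True, t: False}
  {m: True, a: False, t: False}
  {a: True, t: True, m: True}


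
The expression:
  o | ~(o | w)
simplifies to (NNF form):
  o | ~w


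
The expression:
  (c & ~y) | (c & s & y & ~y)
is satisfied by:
  {c: True, y: False}


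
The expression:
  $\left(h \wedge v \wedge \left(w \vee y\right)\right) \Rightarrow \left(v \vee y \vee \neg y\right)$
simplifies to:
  $\text{True}$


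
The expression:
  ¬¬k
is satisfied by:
  {k: True}


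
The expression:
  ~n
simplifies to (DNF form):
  ~n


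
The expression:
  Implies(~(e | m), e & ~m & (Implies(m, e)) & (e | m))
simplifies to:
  e | m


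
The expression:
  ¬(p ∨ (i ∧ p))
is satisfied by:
  {p: False}


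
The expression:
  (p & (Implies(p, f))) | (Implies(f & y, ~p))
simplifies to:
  True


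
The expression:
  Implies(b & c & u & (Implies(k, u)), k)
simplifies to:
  k | ~b | ~c | ~u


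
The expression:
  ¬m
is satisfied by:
  {m: False}


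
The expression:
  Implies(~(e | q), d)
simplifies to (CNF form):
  d | e | q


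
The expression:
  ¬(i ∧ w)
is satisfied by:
  {w: False, i: False}
  {i: True, w: False}
  {w: True, i: False}


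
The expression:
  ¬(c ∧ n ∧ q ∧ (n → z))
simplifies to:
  ¬c ∨ ¬n ∨ ¬q ∨ ¬z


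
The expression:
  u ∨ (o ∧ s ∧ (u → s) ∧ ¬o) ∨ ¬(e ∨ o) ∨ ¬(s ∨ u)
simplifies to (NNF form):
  u ∨ (¬e ∧ ¬o) ∨ ¬s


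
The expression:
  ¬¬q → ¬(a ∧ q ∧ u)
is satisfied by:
  {u: False, q: False, a: False}
  {a: True, u: False, q: False}
  {q: True, u: False, a: False}
  {a: True, q: True, u: False}
  {u: True, a: False, q: False}
  {a: True, u: True, q: False}
  {q: True, u: True, a: False}


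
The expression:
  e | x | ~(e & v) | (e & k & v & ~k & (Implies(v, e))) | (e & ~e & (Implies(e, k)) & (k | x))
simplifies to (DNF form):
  True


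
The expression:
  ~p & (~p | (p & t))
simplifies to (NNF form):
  ~p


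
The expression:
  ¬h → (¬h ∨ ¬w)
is always true.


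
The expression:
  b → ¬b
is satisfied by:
  {b: False}


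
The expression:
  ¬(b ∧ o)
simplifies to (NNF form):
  ¬b ∨ ¬o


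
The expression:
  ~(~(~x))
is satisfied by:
  {x: False}


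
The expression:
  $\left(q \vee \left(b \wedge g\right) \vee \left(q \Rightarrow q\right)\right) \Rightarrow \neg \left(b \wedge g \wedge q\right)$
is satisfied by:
  {g: False, q: False, b: False}
  {b: True, g: False, q: False}
  {q: True, g: False, b: False}
  {b: True, q: True, g: False}
  {g: True, b: False, q: False}
  {b: True, g: True, q: False}
  {q: True, g: True, b: False}


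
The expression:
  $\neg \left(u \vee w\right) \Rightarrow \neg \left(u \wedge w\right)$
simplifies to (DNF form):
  $\text{True}$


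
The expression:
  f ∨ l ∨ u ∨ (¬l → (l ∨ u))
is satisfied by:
  {l: True, u: True, f: True}
  {l: True, u: True, f: False}
  {l: True, f: True, u: False}
  {l: True, f: False, u: False}
  {u: True, f: True, l: False}
  {u: True, f: False, l: False}
  {f: True, u: False, l: False}


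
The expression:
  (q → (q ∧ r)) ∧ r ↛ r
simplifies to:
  False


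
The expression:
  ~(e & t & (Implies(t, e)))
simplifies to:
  ~e | ~t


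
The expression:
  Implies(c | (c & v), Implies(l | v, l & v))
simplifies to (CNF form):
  (l | ~c | ~l) & (l | ~c | ~v) & (v | ~c | ~l) & (v | ~c | ~v)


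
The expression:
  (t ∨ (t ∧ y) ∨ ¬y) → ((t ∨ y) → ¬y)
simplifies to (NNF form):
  ¬t ∨ ¬y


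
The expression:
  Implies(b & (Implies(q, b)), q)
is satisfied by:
  {q: True, b: False}
  {b: False, q: False}
  {b: True, q: True}


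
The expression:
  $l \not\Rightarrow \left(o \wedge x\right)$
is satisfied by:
  {l: True, o: False, x: False}
  {x: True, l: True, o: False}
  {o: True, l: True, x: False}


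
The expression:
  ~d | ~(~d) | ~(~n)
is always true.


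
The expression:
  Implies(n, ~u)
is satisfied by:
  {u: False, n: False}
  {n: True, u: False}
  {u: True, n: False}


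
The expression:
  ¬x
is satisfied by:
  {x: False}


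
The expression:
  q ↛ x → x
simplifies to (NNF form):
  x ∨ ¬q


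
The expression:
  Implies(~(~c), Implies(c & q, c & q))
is always true.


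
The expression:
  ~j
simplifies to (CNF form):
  ~j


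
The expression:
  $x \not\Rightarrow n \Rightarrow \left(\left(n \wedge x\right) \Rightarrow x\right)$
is always true.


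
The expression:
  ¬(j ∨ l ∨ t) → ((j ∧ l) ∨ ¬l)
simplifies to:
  True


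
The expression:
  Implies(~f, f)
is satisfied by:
  {f: True}


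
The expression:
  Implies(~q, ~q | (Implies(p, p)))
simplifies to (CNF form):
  True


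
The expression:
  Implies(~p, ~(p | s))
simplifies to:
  p | ~s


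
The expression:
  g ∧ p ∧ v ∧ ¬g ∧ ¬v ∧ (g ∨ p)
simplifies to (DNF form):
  False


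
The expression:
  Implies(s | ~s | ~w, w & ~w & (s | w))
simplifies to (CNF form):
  False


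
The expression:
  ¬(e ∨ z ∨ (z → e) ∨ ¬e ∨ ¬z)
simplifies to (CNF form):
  False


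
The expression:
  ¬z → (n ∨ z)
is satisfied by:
  {n: True, z: True}
  {n: True, z: False}
  {z: True, n: False}


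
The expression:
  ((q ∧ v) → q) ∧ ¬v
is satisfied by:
  {v: False}


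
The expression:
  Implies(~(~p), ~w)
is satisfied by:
  {p: False, w: False}
  {w: True, p: False}
  {p: True, w: False}


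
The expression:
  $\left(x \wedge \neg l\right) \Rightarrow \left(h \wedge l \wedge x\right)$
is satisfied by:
  {l: True, x: False}
  {x: False, l: False}
  {x: True, l: True}


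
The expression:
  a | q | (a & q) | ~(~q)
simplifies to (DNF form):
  a | q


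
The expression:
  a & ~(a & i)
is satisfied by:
  {a: True, i: False}


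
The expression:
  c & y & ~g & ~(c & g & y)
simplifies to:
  c & y & ~g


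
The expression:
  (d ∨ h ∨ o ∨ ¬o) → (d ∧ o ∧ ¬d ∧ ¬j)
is never true.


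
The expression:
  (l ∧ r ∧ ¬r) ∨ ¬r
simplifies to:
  ¬r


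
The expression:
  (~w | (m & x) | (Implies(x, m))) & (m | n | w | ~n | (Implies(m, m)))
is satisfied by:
  {m: True, w: False, x: False}
  {w: False, x: False, m: False}
  {x: True, m: True, w: False}
  {x: True, w: False, m: False}
  {m: True, w: True, x: False}
  {w: True, m: False, x: False}
  {x: True, w: True, m: True}


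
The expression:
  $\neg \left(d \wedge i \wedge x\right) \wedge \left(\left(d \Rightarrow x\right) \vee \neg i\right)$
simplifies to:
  $\neg d \vee \neg i$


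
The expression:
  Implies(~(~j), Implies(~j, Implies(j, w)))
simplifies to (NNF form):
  True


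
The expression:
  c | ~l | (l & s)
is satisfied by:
  {c: True, s: True, l: False}
  {c: True, l: False, s: False}
  {s: True, l: False, c: False}
  {s: False, l: False, c: False}
  {c: True, s: True, l: True}
  {c: True, l: True, s: False}
  {s: True, l: True, c: False}


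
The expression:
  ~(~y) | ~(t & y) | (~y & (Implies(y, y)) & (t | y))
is always true.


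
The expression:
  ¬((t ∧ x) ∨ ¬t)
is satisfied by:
  {t: True, x: False}


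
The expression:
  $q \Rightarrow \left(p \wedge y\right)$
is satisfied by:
  {y: True, p: True, q: False}
  {y: True, p: False, q: False}
  {p: True, y: False, q: False}
  {y: False, p: False, q: False}
  {y: True, q: True, p: True}


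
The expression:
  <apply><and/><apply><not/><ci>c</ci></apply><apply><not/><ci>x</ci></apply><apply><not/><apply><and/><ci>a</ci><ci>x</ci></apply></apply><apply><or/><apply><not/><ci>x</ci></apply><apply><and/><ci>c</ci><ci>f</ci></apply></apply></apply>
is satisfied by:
  {x: False, c: False}


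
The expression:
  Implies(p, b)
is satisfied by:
  {b: True, p: False}
  {p: False, b: False}
  {p: True, b: True}


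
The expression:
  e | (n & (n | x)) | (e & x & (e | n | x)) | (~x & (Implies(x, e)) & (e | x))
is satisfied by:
  {n: True, e: True}
  {n: True, e: False}
  {e: True, n: False}


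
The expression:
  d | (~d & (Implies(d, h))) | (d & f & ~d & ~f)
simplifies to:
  True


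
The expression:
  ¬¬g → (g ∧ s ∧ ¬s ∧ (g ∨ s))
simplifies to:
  ¬g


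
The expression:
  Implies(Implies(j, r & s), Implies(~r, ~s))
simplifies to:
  j | r | ~s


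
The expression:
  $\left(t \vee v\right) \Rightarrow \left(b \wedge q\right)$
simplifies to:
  $\left(b \vee \neg t\right) \wedge \left(b \vee \neg v\right) \wedge \left(q \vee \neg t\right) \wedge \left(q \vee \neg v\right)$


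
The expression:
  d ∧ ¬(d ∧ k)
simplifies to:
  d ∧ ¬k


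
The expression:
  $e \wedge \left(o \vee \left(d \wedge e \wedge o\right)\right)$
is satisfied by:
  {e: True, o: True}


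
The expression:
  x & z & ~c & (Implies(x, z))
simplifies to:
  x & z & ~c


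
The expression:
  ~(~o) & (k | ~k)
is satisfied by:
  {o: True}


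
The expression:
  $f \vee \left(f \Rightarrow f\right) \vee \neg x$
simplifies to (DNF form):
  $\text{True}$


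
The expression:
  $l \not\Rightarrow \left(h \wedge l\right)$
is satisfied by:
  {l: True, h: False}


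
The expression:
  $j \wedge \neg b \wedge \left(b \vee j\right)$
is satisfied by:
  {j: True, b: False}


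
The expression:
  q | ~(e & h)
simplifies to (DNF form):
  q | ~e | ~h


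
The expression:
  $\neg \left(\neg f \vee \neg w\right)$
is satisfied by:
  {w: True, f: True}


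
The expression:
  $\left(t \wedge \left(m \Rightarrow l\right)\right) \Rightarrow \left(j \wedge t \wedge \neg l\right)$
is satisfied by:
  {j: True, m: True, t: False, l: False}
  {j: True, m: False, t: False, l: False}
  {m: True, l: False, j: False, t: False}
  {l: False, m: False, j: False, t: False}
  {l: True, j: True, m: True, t: False}
  {l: True, j: True, m: False, t: False}
  {l: True, m: True, j: False, t: False}
  {l: True, m: False, j: False, t: False}
  {t: True, j: True, m: True, l: False}
  {t: True, j: True, m: False, l: False}
  {t: True, m: True, j: False, l: False}


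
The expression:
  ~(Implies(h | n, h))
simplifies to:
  n & ~h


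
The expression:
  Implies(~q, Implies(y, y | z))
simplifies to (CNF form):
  True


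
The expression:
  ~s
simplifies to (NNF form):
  ~s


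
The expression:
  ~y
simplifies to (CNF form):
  ~y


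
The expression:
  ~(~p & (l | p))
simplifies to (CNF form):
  p | ~l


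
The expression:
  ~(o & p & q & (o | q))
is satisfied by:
  {p: False, q: False, o: False}
  {o: True, p: False, q: False}
  {q: True, p: False, o: False}
  {o: True, q: True, p: False}
  {p: True, o: False, q: False}
  {o: True, p: True, q: False}
  {q: True, p: True, o: False}


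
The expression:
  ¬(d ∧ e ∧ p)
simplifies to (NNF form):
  ¬d ∨ ¬e ∨ ¬p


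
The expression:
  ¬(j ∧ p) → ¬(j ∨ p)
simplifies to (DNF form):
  (j ∧ p) ∨ (¬j ∧ ¬p)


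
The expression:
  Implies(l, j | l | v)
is always true.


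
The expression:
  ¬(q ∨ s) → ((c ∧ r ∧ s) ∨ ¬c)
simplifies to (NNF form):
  q ∨ s ∨ ¬c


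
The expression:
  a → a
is always true.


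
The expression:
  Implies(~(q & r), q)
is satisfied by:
  {q: True}


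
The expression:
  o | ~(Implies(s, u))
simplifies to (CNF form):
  (o | s) & (o | ~u)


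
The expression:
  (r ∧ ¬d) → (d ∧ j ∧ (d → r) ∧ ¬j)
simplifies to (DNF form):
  d ∨ ¬r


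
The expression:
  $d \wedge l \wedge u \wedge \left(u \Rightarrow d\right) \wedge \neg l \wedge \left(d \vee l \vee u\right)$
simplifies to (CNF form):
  $\text{False}$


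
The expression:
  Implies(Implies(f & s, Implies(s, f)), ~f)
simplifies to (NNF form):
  ~f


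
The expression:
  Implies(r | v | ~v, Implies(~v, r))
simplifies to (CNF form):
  r | v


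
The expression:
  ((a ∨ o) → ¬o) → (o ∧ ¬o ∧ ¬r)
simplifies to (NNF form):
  o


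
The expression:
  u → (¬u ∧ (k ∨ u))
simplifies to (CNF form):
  ¬u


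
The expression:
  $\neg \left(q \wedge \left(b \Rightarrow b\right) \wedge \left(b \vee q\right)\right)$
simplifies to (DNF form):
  $\neg q$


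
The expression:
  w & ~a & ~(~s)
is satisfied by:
  {w: True, s: True, a: False}


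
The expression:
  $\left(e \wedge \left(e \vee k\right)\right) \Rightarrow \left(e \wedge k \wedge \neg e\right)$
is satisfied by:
  {e: False}


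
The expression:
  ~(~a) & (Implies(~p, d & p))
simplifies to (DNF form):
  a & p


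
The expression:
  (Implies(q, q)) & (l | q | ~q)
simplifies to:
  True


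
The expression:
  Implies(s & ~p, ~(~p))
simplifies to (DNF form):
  p | ~s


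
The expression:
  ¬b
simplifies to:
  ¬b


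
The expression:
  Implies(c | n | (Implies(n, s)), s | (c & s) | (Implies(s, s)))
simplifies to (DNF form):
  True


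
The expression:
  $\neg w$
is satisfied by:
  {w: False}


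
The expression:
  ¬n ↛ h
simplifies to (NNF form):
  h ∨ ¬n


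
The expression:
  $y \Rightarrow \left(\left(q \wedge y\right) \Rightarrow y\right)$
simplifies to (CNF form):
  $\text{True}$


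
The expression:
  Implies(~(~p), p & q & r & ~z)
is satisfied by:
  {r: True, q: True, z: False, p: False}
  {r: True, z: False, q: False, p: False}
  {q: True, r: False, z: False, p: False}
  {r: False, z: False, q: False, p: False}
  {r: True, q: True, z: True, p: False}
  {r: True, z: True, q: False, p: False}
  {q: True, z: True, r: False, p: False}
  {z: True, r: False, q: False, p: False}
  {p: True, r: True, q: True, z: False}


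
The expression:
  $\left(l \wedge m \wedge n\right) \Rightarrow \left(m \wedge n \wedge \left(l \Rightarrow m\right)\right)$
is always true.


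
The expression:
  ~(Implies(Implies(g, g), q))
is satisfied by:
  {q: False}


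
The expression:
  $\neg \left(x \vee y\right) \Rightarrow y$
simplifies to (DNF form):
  $x \vee y$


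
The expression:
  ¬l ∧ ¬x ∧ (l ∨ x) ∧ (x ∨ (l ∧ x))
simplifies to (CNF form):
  False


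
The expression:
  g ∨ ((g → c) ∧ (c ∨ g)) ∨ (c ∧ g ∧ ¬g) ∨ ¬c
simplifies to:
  True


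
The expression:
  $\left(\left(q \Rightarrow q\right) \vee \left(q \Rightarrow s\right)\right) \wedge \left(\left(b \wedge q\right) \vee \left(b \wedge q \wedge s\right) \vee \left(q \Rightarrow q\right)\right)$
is always true.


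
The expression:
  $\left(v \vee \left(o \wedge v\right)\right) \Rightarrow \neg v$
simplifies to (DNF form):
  $\neg v$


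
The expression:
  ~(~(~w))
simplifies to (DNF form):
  ~w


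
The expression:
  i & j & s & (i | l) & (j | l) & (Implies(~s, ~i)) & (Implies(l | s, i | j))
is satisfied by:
  {i: True, j: True, s: True}


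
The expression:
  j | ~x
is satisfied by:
  {j: True, x: False}
  {x: False, j: False}
  {x: True, j: True}


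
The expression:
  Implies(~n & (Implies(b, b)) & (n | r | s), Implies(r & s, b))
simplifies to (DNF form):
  b | n | ~r | ~s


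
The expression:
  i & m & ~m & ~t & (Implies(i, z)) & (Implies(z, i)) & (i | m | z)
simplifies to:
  False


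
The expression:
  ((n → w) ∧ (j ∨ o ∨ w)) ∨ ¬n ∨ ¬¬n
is always true.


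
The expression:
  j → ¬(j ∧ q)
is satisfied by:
  {q: False, j: False}
  {j: True, q: False}
  {q: True, j: False}


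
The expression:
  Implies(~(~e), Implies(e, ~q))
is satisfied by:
  {e: False, q: False}
  {q: True, e: False}
  {e: True, q: False}


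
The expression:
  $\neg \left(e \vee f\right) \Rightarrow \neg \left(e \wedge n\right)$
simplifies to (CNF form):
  $\text{True}$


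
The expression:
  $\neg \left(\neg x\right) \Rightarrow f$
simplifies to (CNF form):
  $f \vee \neg x$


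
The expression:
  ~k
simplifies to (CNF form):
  ~k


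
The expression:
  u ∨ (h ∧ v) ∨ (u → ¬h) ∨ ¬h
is always true.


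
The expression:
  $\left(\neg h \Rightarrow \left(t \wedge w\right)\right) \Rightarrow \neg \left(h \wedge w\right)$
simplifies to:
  $\neg h \vee \neg w$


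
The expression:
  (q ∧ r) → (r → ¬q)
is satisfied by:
  {q: False, r: False}
  {r: True, q: False}
  {q: True, r: False}


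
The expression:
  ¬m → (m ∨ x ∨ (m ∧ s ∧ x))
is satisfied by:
  {x: True, m: True}
  {x: True, m: False}
  {m: True, x: False}


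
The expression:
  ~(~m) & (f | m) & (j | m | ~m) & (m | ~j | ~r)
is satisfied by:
  {m: True}


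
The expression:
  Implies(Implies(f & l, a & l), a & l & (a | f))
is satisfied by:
  {a: True, f: True, l: True}
  {a: True, l: True, f: False}
  {f: True, l: True, a: False}


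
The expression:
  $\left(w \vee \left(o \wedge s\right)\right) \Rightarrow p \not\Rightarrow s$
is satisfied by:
  {p: True, w: False, s: False, o: False}
  {p: False, w: False, s: False, o: False}
  {o: True, p: True, w: False, s: False}
  {o: True, p: False, w: False, s: False}
  {s: True, p: True, w: False, o: False}
  {s: True, p: False, w: False, o: False}
  {w: True, p: True, o: False, s: False}
  {o: True, w: True, p: True, s: False}


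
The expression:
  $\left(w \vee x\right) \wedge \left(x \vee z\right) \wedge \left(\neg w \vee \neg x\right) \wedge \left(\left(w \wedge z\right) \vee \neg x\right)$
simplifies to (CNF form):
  $w \wedge z \wedge \neg x$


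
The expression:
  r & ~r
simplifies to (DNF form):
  False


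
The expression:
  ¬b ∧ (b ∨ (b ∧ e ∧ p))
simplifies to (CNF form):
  False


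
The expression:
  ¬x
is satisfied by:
  {x: False}


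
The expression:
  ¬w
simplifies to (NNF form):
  ¬w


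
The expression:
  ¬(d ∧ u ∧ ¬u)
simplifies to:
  True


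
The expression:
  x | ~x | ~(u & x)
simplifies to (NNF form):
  True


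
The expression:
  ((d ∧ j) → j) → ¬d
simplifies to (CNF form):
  ¬d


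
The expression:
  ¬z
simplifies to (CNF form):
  ¬z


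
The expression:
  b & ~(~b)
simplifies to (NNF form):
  b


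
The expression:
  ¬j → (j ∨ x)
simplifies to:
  j ∨ x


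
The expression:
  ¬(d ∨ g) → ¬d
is always true.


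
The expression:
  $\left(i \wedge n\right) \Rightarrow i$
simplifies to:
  $\text{True}$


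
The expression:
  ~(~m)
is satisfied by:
  {m: True}


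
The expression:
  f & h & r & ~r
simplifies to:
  False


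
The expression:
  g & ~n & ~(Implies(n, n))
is never true.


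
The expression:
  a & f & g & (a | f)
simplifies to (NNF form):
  a & f & g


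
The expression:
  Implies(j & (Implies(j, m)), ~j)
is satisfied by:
  {m: False, j: False}
  {j: True, m: False}
  {m: True, j: False}


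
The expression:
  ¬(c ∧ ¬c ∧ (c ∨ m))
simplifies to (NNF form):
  True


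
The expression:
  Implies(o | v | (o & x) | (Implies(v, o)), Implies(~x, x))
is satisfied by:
  {x: True}


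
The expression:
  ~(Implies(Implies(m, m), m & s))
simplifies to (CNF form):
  ~m | ~s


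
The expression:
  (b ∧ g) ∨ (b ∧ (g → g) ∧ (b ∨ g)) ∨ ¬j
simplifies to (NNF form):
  b ∨ ¬j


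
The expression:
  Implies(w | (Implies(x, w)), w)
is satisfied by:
  {x: True, w: True}
  {x: True, w: False}
  {w: True, x: False}


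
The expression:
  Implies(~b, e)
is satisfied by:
  {b: True, e: True}
  {b: True, e: False}
  {e: True, b: False}


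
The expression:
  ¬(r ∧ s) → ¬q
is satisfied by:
  {s: True, r: True, q: False}
  {s: True, r: False, q: False}
  {r: True, s: False, q: False}
  {s: False, r: False, q: False}
  {q: True, s: True, r: True}


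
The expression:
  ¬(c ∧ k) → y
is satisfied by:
  {y: True, k: True, c: True}
  {y: True, k: True, c: False}
  {y: True, c: True, k: False}
  {y: True, c: False, k: False}
  {k: True, c: True, y: False}


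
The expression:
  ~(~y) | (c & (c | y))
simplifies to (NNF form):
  c | y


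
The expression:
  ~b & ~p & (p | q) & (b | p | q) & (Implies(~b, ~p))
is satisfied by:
  {q: True, p: False, b: False}


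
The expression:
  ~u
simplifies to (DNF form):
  ~u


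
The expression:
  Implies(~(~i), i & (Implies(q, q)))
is always true.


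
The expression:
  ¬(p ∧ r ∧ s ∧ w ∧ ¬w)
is always true.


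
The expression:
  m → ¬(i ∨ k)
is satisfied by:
  {k: False, m: False, i: False}
  {i: True, k: False, m: False}
  {k: True, i: False, m: False}
  {i: True, k: True, m: False}
  {m: True, i: False, k: False}


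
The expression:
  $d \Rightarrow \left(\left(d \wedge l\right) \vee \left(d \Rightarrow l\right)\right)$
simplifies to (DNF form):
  $l \vee \neg d$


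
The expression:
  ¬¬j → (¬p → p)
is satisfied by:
  {p: True, j: False}
  {j: False, p: False}
  {j: True, p: True}


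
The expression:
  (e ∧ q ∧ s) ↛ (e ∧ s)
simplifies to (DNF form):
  False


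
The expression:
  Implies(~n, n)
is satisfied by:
  {n: True}


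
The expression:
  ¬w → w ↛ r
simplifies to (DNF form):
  w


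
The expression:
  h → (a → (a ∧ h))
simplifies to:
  True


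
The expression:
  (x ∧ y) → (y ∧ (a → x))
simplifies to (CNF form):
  True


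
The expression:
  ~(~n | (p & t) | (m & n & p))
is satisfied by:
  {n: True, t: False, p: False, m: False}
  {m: True, n: True, t: False, p: False}
  {t: True, n: True, m: False, p: False}
  {m: True, t: True, n: True, p: False}
  {p: True, n: True, m: False, t: False}
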